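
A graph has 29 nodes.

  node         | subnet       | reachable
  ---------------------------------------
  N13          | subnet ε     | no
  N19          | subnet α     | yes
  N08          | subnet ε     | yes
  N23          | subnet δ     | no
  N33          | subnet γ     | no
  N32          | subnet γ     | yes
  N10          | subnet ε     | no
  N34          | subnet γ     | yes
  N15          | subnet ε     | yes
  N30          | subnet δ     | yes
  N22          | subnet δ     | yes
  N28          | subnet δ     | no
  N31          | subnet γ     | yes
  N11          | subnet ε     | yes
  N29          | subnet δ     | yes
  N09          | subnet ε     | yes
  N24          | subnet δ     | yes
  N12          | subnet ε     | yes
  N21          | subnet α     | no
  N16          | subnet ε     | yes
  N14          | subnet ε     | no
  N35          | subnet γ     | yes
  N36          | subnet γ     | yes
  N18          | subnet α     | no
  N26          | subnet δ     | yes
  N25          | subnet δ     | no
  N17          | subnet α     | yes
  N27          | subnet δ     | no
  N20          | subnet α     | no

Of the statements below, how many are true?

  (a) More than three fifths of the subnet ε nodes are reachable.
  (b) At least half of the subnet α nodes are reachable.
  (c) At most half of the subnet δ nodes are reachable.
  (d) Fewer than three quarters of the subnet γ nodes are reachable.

1

(a) subnet ε: |A| = 9, |A ∩ B| = 6; needs |A ∩ B| / |A| > 3/5 — true.
(b) subnet α: |A| = 5, |A ∩ B| = 2; needs |A ∩ B| ≥ |A ∖ B| — false.
(c) subnet δ: |A| = 9, |A ∩ B| = 5; needs |A ∩ B| ≤ |A ∖ B| — false.
(d) subnet γ: |A| = 6, |A ∩ B| = 5; needs |A ∩ B| / |A| < 3/4 — false.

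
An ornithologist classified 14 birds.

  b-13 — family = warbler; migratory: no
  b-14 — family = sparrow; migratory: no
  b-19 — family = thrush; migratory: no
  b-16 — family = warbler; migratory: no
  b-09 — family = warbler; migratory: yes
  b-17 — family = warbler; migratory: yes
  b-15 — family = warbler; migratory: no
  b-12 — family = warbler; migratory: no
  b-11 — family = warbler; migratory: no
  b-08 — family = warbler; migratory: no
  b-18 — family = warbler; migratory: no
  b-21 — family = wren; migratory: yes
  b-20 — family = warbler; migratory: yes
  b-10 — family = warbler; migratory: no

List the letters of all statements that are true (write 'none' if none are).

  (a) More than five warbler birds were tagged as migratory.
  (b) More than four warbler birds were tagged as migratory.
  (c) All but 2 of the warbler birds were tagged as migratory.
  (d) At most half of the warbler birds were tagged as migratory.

|A| = 11, |A ∩ B| = 3, |A ∖ B| = 8.
(a) |A ∩ B| > 5: fails.
(b) |A ∩ B| > 4: fails.
(c) |A ∖ B| = 2: fails.
(d) |A ∩ B| ≤ |A ∖ B|: holds.

(d)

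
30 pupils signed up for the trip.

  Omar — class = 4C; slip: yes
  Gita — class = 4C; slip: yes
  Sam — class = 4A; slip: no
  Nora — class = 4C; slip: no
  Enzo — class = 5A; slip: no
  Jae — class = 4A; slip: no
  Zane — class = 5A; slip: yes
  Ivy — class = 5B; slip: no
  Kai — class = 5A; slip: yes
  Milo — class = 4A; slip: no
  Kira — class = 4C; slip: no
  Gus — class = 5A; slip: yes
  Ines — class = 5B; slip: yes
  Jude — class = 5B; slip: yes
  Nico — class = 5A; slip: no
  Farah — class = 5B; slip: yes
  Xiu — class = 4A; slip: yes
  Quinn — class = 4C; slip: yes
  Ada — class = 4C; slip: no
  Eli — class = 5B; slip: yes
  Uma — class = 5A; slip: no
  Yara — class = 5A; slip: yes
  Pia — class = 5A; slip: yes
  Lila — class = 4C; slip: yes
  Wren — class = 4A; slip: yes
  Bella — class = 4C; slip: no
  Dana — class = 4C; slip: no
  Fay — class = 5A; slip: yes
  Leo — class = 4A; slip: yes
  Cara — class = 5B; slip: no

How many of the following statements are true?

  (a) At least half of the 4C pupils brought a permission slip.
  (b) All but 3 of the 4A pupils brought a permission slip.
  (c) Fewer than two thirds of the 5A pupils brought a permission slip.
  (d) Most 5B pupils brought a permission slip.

2

(a) 4C: |A| = 9, |A ∩ B| = 4; needs |A ∩ B| ≥ |A ∖ B| — false.
(b) 4A: |A| = 6, |A ∩ B| = 3; needs |A ∖ B| = 3 — true.
(c) 5A: |A| = 9, |A ∩ B| = 6; needs |A ∩ B| / |A| < 2/3 — false.
(d) 5B: |A| = 6, |A ∩ B| = 4; needs |A ∩ B| > |A ∖ B| — true.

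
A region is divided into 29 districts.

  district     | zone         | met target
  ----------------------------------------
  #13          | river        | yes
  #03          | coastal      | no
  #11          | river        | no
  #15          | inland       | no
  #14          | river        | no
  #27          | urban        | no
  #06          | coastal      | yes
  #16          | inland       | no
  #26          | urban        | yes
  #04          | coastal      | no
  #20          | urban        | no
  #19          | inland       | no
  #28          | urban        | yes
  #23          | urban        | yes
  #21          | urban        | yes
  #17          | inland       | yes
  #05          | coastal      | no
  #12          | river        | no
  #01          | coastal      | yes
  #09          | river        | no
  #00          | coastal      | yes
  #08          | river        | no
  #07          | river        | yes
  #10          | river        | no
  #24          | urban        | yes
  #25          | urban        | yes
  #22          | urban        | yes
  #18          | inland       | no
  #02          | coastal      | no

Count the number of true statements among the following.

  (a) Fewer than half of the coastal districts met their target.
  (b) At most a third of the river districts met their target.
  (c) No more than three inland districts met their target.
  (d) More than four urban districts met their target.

4

(a) coastal: |A| = 7, |A ∩ B| = 3; needs |A ∩ B| < |A ∖ B| — true.
(b) river: |A| = 8, |A ∩ B| = 2; needs |A ∩ B| / |A| ≤ 1/3 — true.
(c) inland: |A| = 5, |A ∩ B| = 1; needs |A ∩ B| ≤ 3 — true.
(d) urban: |A| = 9, |A ∩ B| = 7; needs |A ∩ B| > 4 — true.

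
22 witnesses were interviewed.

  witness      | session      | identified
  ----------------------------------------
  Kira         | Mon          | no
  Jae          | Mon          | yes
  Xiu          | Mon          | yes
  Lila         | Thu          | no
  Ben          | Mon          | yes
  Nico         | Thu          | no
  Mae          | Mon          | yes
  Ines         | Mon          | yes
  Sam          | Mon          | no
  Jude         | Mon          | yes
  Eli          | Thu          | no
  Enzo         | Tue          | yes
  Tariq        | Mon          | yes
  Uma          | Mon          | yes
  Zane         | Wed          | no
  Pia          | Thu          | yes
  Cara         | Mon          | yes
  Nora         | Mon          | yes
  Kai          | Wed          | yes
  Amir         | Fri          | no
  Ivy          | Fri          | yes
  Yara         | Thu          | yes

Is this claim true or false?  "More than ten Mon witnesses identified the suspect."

False

The determiner here denotes the relation: |A ∩ B| > 10.
A (the restrictor) = {Kira, Jae, Xiu, Ben, Mae, Ines, Sam, Jude, Tariq, Uma, Cara, Nora}, |A| = 12.
A ∩ B = {Jae, Xiu, Ben, Mae, Ines, Jude, Tariq, Uma, Cara, Nora}, so |A ∩ B| = 10.
|A ∩ B| = 10, so the statement is false.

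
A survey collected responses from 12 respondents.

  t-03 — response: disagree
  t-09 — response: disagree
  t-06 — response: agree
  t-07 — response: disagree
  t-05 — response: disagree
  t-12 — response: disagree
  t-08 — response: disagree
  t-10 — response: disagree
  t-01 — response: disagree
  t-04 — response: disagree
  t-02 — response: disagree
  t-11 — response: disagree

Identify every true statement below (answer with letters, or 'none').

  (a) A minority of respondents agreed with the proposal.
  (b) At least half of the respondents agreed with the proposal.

|A| = 12, |A ∩ B| = 1, |A ∖ B| = 11.
(a) |A ∩ B| < |A ∖ B|: holds.
(b) |A ∩ B| ≥ |A ∖ B|: fails.

(a)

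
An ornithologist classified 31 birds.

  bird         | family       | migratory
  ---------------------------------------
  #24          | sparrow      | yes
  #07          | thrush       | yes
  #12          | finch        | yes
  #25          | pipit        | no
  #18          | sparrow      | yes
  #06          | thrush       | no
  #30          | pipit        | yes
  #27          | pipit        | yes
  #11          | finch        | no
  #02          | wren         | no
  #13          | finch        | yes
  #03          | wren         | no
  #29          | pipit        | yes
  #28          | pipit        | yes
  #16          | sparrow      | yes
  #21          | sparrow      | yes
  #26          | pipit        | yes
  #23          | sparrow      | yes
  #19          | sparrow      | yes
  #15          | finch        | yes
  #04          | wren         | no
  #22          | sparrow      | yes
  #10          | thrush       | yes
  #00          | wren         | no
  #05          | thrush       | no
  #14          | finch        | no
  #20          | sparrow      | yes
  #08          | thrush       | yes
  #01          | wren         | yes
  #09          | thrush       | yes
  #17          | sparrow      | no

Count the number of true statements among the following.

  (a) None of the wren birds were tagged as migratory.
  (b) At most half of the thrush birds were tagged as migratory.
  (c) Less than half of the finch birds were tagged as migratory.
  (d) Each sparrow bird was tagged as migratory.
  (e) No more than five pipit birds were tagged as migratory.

(a) wren: |A| = 5, |A ∩ B| = 1; needs A ∩ B = ∅ (|A ∩ B| = 0) — false.
(b) thrush: |A| = 6, |A ∩ B| = 4; needs |A ∩ B| ≤ |A ∖ B| — false.
(c) finch: |A| = 5, |A ∩ B| = 3; needs |A ∩ B| < |A ∖ B| — false.
(d) sparrow: |A| = 9, |A ∩ B| = 8; needs A ⊆ B, i.e. every element of A is in B (|A ∖ B| = 0) — false.
(e) pipit: |A| = 6, |A ∩ B| = 5; needs |A ∩ B| ≤ 5 — true.

1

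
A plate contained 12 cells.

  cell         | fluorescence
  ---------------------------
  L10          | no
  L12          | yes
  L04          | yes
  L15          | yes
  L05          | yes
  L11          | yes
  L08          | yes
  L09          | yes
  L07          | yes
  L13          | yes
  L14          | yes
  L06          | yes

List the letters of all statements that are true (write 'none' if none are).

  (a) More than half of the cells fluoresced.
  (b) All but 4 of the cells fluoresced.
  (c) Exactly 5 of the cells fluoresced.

|A| = 12, |A ∩ B| = 11, |A ∖ B| = 1.
(a) |A ∩ B| > |A ∖ B|: holds.
(b) |A ∖ B| = 4: fails.
(c) |A ∩ B| = 5: fails.

(a)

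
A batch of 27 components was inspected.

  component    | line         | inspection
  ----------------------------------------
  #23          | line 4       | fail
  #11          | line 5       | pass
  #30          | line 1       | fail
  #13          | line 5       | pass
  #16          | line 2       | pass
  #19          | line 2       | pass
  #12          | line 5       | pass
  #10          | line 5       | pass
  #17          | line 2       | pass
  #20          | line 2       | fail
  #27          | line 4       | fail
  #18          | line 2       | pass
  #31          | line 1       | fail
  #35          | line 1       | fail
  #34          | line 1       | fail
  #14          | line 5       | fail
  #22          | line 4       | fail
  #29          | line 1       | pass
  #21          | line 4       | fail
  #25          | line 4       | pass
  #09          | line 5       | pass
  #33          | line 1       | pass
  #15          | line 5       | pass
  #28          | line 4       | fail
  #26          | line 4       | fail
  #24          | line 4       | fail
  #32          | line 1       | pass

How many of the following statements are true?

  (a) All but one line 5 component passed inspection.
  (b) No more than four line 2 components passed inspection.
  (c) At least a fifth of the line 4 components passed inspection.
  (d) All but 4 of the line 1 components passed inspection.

3

(a) line 5: |A| = 7, |A ∩ B| = 6; needs |A ∖ B| = 1 — true.
(b) line 2: |A| = 5, |A ∩ B| = 4; needs |A ∩ B| ≤ 4 — true.
(c) line 4: |A| = 8, |A ∩ B| = 1; needs |A ∩ B| / |A| ≥ 1/5 — false.
(d) line 1: |A| = 7, |A ∩ B| = 3; needs |A ∖ B| = 4 — true.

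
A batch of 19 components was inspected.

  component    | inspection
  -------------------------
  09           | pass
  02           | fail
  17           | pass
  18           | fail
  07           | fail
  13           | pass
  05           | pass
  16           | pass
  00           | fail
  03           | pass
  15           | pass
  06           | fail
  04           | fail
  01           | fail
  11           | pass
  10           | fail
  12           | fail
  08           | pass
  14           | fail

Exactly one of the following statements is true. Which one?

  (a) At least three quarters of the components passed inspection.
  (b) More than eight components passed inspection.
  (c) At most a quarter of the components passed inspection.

|A| = 19, |A ∩ B| = 9, |A ∖ B| = 10.
(a) requires |A ∩ B| / |A| ≥ 3/4: false.
(b) requires |A ∩ B| > 8: true.
(c) requires |A ∩ B| / |A| ≤ 1/4: false.

(b)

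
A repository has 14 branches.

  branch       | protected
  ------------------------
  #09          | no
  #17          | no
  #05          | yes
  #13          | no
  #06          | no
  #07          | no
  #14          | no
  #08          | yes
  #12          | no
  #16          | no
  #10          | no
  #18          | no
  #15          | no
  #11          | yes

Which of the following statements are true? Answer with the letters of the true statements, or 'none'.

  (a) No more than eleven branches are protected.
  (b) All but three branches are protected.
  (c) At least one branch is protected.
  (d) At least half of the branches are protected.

(a), (c)

|A| = 14, |A ∩ B| = 3, |A ∖ B| = 11.
(a) |A ∩ B| ≤ 11: holds.
(b) |A ∖ B| = 3: fails.
(c) A ∩ B ≠ ∅ (|A ∩ B| ≥ 1): holds.
(d) |A ∩ B| ≥ |A ∖ B|: fails.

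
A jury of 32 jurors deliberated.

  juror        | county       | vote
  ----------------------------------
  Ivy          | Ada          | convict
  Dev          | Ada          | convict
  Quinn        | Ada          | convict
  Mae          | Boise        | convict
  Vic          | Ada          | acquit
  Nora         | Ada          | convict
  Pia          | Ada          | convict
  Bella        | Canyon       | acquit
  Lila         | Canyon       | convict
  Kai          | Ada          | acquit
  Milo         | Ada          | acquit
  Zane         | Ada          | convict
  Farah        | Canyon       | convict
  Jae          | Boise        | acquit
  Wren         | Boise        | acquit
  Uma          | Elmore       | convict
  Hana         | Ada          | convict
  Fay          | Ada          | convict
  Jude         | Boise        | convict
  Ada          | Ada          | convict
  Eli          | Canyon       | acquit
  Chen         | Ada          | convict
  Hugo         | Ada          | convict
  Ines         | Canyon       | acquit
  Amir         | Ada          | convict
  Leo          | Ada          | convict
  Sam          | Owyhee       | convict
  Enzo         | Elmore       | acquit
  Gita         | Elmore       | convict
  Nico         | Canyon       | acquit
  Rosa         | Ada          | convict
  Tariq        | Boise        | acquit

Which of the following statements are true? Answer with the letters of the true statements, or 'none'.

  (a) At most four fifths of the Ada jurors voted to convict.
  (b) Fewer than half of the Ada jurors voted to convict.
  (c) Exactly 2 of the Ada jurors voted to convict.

none

|A| = 17, |A ∩ B| = 14, |A ∖ B| = 3.
(a) |A ∩ B| / |A| ≤ 4/5: fails.
(b) |A ∩ B| < |A ∖ B|: fails.
(c) |A ∩ B| = 2: fails.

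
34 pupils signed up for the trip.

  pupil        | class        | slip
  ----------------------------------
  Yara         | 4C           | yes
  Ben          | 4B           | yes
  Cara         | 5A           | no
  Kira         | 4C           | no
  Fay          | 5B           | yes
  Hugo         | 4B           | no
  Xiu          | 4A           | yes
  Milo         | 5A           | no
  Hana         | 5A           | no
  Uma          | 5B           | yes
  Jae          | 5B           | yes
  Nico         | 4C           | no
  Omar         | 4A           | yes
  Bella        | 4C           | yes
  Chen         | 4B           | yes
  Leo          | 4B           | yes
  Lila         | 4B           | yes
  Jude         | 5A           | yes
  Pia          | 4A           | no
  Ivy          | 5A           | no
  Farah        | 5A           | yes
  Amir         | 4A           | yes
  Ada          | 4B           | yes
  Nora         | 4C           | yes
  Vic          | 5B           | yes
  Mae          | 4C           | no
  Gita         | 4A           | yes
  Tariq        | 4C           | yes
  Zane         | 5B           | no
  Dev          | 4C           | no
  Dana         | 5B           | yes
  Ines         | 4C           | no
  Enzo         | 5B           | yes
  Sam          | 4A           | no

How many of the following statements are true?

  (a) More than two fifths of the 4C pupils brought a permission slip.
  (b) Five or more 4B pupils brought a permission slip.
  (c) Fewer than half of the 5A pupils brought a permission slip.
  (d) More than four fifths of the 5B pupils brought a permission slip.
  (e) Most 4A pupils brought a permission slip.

5

(a) 4C: |A| = 9, |A ∩ B| = 4; needs |A ∩ B| / |A| > 2/5 — true.
(b) 4B: |A| = 6, |A ∩ B| = 5; needs |A ∩ B| ≥ 5 — true.
(c) 5A: |A| = 6, |A ∩ B| = 2; needs |A ∩ B| < |A ∖ B| — true.
(d) 5B: |A| = 7, |A ∩ B| = 6; needs |A ∩ B| / |A| > 4/5 — true.
(e) 4A: |A| = 6, |A ∩ B| = 4; needs |A ∩ B| > |A ∖ B| — true.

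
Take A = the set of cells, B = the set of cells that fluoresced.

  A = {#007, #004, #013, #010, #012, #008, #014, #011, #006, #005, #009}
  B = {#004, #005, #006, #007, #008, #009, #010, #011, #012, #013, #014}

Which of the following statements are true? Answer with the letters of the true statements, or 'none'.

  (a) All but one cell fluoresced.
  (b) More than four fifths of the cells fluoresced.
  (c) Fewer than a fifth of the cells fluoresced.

(b)

|A| = 11, |A ∩ B| = 11, |A ∖ B| = 0.
(a) |A ∖ B| = 1: fails.
(b) |A ∩ B| / |A| > 4/5: holds.
(c) |A ∩ B| / |A| < 1/5: fails.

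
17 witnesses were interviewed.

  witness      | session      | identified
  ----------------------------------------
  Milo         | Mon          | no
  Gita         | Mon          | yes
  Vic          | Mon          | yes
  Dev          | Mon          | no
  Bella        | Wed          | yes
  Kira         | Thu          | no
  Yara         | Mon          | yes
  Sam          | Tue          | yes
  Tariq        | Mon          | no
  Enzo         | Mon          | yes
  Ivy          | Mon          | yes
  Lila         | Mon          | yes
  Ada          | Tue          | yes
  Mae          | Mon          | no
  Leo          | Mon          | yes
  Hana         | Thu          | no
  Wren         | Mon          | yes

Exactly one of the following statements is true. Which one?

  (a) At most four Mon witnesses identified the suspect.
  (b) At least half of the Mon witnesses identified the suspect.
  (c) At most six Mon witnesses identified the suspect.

|A| = 12, |A ∩ B| = 8, |A ∖ B| = 4.
(a) requires |A ∩ B| ≤ 4: false.
(b) requires |A ∩ B| ≥ |A ∖ B|: true.
(c) requires |A ∩ B| ≤ 6: false.

(b)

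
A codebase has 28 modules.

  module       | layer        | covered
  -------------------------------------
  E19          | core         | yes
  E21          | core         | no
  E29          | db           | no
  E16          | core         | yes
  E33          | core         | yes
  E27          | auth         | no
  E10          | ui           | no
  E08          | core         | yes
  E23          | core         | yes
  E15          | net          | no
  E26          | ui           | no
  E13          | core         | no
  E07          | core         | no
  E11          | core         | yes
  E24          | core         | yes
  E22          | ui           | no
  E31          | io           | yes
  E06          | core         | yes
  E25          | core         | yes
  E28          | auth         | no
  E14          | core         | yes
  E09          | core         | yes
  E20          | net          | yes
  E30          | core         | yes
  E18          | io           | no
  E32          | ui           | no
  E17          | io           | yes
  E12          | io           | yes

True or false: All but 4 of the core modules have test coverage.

The determiner here denotes the relation: |A ∖ B| = 4.
|A| = 15, |A ∩ B| = 12, |A ∖ B| = 3.
|A ∖ B| = 3, so the statement is false.

False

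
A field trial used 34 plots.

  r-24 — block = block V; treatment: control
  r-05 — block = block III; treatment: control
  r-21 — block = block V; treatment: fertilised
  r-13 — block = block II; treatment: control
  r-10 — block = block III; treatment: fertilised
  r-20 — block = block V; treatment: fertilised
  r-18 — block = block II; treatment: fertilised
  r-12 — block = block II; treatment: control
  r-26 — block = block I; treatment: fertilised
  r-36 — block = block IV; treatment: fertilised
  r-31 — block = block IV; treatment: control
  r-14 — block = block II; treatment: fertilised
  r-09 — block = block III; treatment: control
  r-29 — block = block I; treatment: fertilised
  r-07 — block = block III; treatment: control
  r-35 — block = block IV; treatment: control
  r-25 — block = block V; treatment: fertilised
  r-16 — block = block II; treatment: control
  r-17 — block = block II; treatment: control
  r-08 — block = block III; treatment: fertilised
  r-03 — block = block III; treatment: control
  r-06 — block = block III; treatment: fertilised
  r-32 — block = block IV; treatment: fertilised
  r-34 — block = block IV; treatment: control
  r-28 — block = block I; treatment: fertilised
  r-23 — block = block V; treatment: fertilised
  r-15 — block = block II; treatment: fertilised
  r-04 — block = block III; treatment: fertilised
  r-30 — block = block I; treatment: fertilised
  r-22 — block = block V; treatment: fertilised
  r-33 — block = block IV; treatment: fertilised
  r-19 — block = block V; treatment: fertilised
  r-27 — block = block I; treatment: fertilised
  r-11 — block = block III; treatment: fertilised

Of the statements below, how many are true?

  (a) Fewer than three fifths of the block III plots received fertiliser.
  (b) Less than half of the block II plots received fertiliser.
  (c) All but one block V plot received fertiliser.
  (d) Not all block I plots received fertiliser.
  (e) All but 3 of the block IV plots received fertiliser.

4

(a) block III: |A| = 9, |A ∩ B| = 5; needs |A ∩ B| / |A| < 3/5 — true.
(b) block II: |A| = 7, |A ∩ B| = 3; needs |A ∩ B| < |A ∖ B| — true.
(c) block V: |A| = 7, |A ∩ B| = 6; needs |A ∖ B| = 1 — true.
(d) block I: |A| = 5, |A ∩ B| = 5; needs A ⊄ B (|A ∖ B| ≥ 1) — false.
(e) block IV: |A| = 6, |A ∩ B| = 3; needs |A ∖ B| = 3 — true.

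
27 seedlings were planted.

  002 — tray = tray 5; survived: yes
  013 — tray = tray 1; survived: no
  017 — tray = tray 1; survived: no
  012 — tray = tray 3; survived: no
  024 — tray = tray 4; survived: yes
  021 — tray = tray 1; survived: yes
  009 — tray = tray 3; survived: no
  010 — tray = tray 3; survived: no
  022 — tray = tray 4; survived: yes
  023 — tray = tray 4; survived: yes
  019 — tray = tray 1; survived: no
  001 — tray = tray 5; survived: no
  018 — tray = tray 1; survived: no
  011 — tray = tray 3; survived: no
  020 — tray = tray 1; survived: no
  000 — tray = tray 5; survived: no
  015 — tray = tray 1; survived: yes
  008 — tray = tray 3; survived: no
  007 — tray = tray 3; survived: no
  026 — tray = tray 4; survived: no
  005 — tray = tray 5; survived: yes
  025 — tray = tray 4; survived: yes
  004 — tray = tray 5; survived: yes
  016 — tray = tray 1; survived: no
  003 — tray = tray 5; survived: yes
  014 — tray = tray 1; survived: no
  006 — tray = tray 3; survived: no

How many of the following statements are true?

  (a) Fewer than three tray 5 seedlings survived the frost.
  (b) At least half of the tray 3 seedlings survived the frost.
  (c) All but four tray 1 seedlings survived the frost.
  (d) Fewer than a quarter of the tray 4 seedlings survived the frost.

0

(a) tray 5: |A| = 6, |A ∩ B| = 4; needs |A ∩ B| < 3 — false.
(b) tray 3: |A| = 7, |A ∩ B| = 0; needs |A ∩ B| ≥ |A ∖ B| — false.
(c) tray 1: |A| = 9, |A ∩ B| = 2; needs |A ∖ B| = 4 — false.
(d) tray 4: |A| = 5, |A ∩ B| = 4; needs |A ∩ B| / |A| < 1/4 — false.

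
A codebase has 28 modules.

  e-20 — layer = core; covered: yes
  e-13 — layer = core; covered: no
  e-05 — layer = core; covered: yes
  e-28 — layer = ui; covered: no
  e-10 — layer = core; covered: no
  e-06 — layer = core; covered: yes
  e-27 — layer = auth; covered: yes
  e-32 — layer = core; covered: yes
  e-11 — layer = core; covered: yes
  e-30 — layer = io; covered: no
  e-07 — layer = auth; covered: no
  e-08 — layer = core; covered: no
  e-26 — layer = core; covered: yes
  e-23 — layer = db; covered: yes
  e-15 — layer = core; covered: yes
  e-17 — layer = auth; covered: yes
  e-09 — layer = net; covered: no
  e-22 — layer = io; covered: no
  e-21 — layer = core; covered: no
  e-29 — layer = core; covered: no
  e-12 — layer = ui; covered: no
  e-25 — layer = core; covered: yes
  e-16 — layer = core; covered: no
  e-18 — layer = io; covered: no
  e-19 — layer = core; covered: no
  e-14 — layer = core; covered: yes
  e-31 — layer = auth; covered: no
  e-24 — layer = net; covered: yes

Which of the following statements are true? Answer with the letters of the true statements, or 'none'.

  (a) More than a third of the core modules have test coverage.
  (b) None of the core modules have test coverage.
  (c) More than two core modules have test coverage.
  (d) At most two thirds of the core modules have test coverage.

(a), (c), (d)

|A| = 16, |A ∩ B| = 9, |A ∖ B| = 7.
(a) |A ∩ B| / |A| > 1/3: holds.
(b) A ∩ B = ∅ (|A ∩ B| = 0): fails.
(c) |A ∩ B| > 2: holds.
(d) |A ∩ B| / |A| ≤ 2/3: holds.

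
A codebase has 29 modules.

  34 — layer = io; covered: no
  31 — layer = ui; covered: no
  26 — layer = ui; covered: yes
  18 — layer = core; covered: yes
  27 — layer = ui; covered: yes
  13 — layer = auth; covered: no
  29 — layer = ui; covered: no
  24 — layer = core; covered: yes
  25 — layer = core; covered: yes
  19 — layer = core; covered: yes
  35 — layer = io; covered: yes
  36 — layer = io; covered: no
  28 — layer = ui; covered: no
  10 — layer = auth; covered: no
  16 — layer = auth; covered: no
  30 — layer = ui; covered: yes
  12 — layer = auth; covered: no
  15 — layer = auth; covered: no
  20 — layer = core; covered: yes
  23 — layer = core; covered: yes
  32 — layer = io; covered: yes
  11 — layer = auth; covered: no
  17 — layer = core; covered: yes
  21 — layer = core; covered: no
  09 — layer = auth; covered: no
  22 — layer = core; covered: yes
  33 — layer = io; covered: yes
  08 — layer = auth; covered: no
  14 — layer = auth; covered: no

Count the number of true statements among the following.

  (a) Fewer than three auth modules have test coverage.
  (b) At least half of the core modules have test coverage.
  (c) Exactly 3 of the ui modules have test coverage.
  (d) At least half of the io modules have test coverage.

(a) auth: |A| = 9, |A ∩ B| = 0; needs |A ∩ B| < 3 — true.
(b) core: |A| = 9, |A ∩ B| = 8; needs |A ∩ B| ≥ |A ∖ B| — true.
(c) ui: |A| = 6, |A ∩ B| = 3; needs |A ∩ B| = 3 — true.
(d) io: |A| = 5, |A ∩ B| = 3; needs |A ∩ B| ≥ |A ∖ B| — true.

4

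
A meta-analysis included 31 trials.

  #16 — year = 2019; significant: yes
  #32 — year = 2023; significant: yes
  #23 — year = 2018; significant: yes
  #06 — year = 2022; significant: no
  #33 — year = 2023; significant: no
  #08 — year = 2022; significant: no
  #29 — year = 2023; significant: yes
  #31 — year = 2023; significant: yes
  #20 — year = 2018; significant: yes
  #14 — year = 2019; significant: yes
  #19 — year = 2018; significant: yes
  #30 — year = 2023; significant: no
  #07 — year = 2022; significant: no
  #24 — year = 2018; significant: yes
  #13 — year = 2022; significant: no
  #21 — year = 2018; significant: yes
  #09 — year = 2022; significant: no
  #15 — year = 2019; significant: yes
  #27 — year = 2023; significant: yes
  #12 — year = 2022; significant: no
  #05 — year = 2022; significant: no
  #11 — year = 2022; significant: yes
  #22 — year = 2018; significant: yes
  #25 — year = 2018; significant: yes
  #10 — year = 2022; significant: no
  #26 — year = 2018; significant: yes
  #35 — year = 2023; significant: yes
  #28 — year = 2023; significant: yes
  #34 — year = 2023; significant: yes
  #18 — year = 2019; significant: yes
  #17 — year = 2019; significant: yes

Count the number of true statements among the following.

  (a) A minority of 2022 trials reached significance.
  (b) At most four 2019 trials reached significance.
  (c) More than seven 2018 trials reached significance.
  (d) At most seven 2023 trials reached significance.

3

(a) 2022: |A| = 9, |A ∩ B| = 1; needs |A ∩ B| < |A ∖ B| — true.
(b) 2019: |A| = 5, |A ∩ B| = 5; needs |A ∩ B| ≤ 4 — false.
(c) 2018: |A| = 8, |A ∩ B| = 8; needs |A ∩ B| > 7 — true.
(d) 2023: |A| = 9, |A ∩ B| = 7; needs |A ∩ B| ≤ 7 — true.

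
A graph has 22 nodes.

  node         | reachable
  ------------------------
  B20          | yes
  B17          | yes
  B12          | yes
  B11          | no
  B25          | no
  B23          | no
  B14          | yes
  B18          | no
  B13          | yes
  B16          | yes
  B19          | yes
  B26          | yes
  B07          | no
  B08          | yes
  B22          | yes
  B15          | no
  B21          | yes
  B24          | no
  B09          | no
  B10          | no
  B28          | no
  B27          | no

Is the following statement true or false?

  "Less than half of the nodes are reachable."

The determiner here denotes the relation: |A ∩ B| < |A ∖ B|.
|A| = 22, |A ∩ B| = 11, |A ∖ B| = 11.
11 = 11, so the statement is false.

False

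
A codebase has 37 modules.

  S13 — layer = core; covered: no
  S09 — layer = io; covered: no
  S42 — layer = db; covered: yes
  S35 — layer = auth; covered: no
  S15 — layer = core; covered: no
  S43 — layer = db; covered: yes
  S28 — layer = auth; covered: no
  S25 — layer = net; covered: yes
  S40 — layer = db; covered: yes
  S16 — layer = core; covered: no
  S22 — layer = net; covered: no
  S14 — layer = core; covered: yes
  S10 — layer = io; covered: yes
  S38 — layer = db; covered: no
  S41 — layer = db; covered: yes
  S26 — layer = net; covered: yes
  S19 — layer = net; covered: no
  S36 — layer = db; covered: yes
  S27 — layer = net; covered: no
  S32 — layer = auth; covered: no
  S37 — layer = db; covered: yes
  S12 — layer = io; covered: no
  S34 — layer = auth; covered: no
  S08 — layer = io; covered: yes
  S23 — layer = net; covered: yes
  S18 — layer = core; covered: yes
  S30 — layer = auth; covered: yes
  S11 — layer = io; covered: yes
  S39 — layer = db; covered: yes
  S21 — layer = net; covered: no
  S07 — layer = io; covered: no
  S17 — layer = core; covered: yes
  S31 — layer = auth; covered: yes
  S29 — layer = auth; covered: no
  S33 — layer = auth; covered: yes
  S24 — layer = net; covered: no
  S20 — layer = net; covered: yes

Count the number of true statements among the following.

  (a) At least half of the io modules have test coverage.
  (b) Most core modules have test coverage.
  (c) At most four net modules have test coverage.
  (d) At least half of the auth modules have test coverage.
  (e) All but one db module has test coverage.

3

(a) io: |A| = 6, |A ∩ B| = 3; needs |A ∩ B| ≥ |A ∖ B| — true.
(b) core: |A| = 6, |A ∩ B| = 3; needs |A ∩ B| > |A ∖ B| — false.
(c) net: |A| = 9, |A ∩ B| = 4; needs |A ∩ B| ≤ 4 — true.
(d) auth: |A| = 8, |A ∩ B| = 3; needs |A ∩ B| ≥ |A ∖ B| — false.
(e) db: |A| = 8, |A ∩ B| = 7; needs |A ∖ B| = 1 — true.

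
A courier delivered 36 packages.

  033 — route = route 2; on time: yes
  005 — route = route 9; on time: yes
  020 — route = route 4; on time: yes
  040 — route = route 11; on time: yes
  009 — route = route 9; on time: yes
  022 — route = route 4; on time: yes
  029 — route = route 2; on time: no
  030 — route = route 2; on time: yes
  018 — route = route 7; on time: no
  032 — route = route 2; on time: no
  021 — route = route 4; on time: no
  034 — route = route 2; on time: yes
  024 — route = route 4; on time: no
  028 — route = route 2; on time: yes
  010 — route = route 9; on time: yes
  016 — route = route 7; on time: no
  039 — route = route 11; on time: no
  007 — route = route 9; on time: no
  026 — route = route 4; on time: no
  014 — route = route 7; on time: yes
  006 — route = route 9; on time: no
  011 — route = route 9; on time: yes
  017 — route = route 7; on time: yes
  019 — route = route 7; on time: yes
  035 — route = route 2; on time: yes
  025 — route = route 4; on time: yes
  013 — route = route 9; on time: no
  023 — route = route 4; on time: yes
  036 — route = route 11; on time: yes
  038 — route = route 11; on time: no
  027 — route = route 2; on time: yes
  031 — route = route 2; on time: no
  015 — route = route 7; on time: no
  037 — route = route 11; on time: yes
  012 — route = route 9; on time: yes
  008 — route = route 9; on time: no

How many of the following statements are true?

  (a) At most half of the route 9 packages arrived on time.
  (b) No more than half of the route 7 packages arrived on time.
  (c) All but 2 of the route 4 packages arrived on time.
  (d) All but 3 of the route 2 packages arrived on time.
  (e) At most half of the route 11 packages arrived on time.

2

(a) route 9: |A| = 9, |A ∩ B| = 5; needs |A ∩ B| ≤ |A ∖ B| — false.
(b) route 7: |A| = 6, |A ∩ B| = 3; needs |A ∩ B| ≤ |A ∖ B| — true.
(c) route 4: |A| = 7, |A ∩ B| = 4; needs |A ∖ B| = 2 — false.
(d) route 2: |A| = 9, |A ∩ B| = 6; needs |A ∖ B| = 3 — true.
(e) route 11: |A| = 5, |A ∩ B| = 3; needs |A ∩ B| ≤ |A ∖ B| — false.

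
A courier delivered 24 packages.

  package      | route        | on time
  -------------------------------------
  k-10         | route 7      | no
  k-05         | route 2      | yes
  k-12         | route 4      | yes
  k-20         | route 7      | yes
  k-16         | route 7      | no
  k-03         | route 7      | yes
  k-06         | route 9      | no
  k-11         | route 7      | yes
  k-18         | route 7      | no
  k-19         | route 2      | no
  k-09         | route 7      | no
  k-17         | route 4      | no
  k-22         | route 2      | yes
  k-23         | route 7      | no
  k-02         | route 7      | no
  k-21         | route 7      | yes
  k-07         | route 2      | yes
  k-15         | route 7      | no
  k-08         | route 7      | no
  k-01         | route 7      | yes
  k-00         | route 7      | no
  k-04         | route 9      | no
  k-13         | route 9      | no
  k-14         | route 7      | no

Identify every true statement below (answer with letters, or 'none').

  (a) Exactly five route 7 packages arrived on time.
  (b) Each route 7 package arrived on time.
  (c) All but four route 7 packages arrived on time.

(a)

|A| = 15, |A ∩ B| = 5, |A ∖ B| = 10.
(a) |A ∩ B| = 5: holds.
(b) A ⊆ B, i.e. every element of A is in B (|A ∖ B| = 0): fails.
(c) |A ∖ B| = 4: fails.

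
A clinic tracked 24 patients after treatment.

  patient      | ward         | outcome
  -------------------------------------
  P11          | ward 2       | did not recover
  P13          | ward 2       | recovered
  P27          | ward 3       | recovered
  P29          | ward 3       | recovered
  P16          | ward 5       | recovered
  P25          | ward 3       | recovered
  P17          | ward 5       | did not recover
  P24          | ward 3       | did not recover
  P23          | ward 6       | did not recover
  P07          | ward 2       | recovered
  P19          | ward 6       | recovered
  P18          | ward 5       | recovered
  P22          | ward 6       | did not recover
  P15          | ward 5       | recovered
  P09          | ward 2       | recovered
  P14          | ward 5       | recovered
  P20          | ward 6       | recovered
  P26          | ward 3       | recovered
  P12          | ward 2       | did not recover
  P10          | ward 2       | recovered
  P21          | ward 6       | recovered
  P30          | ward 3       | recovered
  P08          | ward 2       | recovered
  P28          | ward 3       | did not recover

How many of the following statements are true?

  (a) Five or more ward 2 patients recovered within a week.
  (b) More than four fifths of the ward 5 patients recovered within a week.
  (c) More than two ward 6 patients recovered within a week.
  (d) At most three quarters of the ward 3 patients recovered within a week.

(a) ward 2: |A| = 7, |A ∩ B| = 5; needs |A ∩ B| ≥ 5 — true.
(b) ward 5: |A| = 5, |A ∩ B| = 4; needs |A ∩ B| / |A| > 4/5 — false.
(c) ward 6: |A| = 5, |A ∩ B| = 3; needs |A ∩ B| > 2 — true.
(d) ward 3: |A| = 7, |A ∩ B| = 5; needs |A ∩ B| / |A| ≤ 3/4 — true.

3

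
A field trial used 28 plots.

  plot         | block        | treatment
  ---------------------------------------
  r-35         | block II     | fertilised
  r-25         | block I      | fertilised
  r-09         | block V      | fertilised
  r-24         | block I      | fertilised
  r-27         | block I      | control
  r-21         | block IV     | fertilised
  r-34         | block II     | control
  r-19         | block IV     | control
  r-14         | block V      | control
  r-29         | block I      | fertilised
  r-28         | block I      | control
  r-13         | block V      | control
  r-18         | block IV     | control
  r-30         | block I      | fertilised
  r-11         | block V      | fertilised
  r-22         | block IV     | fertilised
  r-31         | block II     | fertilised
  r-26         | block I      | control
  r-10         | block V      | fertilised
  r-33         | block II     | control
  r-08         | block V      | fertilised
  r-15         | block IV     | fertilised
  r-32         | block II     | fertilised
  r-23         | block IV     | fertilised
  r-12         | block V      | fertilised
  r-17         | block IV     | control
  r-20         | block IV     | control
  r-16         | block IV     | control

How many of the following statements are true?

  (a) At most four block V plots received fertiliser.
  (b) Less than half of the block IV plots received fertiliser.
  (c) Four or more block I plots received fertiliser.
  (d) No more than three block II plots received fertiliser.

(a) block V: |A| = 7, |A ∩ B| = 5; needs |A ∩ B| ≤ 4 — false.
(b) block IV: |A| = 9, |A ∩ B| = 4; needs |A ∩ B| < |A ∖ B| — true.
(c) block I: |A| = 7, |A ∩ B| = 4; needs |A ∩ B| ≥ 4 — true.
(d) block II: |A| = 5, |A ∩ B| = 3; needs |A ∩ B| ≤ 3 — true.

3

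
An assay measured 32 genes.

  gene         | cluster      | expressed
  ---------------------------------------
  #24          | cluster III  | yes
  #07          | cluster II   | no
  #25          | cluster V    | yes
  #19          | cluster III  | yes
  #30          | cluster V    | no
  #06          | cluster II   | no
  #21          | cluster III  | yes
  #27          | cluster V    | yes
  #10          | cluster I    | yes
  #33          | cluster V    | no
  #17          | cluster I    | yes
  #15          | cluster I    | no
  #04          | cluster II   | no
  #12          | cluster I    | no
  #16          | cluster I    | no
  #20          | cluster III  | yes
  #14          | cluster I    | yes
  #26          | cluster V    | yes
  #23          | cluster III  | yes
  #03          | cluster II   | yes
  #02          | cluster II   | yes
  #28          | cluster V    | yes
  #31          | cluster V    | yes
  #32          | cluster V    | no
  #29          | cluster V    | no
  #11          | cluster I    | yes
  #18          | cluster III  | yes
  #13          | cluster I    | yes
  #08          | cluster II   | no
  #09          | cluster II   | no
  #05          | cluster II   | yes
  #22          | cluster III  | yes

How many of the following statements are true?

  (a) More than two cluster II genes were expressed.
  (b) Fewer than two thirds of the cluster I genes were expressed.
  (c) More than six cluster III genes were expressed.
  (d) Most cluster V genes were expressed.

(a) cluster II: |A| = 8, |A ∩ B| = 3; needs |A ∩ B| > 2 — true.
(b) cluster I: |A| = 8, |A ∩ B| = 5; needs |A ∩ B| / |A| < 2/3 — true.
(c) cluster III: |A| = 7, |A ∩ B| = 7; needs |A ∩ B| > 6 — true.
(d) cluster V: |A| = 9, |A ∩ B| = 5; needs |A ∩ B| > |A ∖ B| — true.

4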